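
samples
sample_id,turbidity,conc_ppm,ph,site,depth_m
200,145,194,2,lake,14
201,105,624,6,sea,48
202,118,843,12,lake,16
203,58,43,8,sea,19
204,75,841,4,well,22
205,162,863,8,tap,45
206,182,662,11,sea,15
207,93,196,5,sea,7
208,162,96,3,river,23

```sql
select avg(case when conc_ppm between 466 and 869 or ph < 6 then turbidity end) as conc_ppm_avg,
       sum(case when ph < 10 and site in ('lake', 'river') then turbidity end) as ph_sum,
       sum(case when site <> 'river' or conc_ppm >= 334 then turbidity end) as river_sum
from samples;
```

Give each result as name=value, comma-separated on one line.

[conc_ppm_avg: conc_ppm between 466 and 869 or ph < 6]
sample_id=200: ✓ → 145
sample_id=201: ✓ → 105
sample_id=202: ✓ → 118
sample_id=203: ✗
sample_id=204: ✓ → 75
sample_id=205: ✓ → 162
sample_id=206: ✓ → 182
sample_id=207: ✓ → 93
sample_id=208: ✓ → 162
conc_ppm_avg = (145 + 105 + 118 + 75 + 162 + 182 + 93 + 162) / 8 = 130.25
—
[ph_sum: ph < 10 and site in ('lake', 'river')]
sample_id=200: ✓ → 145
sample_id=201: ✗
sample_id=202: ✗
sample_id=203: ✗
sample_id=204: ✗
sample_id=205: ✗
sample_id=206: ✗
sample_id=207: ✗
sample_id=208: ✓ → 162
ph_sum = 145 + 162 = 307
—
[river_sum: site <> 'river' or conc_ppm >= 334]
sample_id=200: ✓ → 145
sample_id=201: ✓ → 105
sample_id=202: ✓ → 118
sample_id=203: ✓ → 58
sample_id=204: ✓ → 75
sample_id=205: ✓ → 162
sample_id=206: ✓ → 182
sample_id=207: ✓ → 93
sample_id=208: ✗
river_sum = 145 + 105 + 118 + 58 + 75 + 162 + 182 + 93 = 938

conc_ppm_avg=130.25, ph_sum=307, river_sum=938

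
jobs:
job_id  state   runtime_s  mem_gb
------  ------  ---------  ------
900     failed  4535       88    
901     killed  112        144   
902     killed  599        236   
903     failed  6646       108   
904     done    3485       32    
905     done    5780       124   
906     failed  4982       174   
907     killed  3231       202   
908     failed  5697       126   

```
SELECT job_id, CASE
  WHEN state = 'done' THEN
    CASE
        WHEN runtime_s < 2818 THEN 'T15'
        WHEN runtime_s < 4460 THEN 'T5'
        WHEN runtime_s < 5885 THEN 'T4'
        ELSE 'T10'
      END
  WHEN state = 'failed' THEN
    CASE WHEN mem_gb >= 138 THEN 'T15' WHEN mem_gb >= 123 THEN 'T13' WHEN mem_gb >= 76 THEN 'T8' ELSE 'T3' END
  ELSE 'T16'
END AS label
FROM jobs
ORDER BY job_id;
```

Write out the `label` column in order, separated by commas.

T8, T16, T16, T8, T5, T4, T15, T16, T13

job_id=900: state='failed' → inner[mem_gb >= 76] → T8
job_id=901: state='killed' → outer ELSE → T16
job_id=902: state='killed' → outer ELSE → T16
job_id=903: state='failed' → inner[mem_gb >= 76] → T8
job_id=904: state='done' → inner[runtime_s < 4460] → T5
job_id=905: state='done' → inner[runtime_s < 5885] → T4
job_id=906: state='failed' → inner[mem_gb >= 138] → T15
job_id=907: state='killed' → outer ELSE → T16
job_id=908: state='failed' → inner[mem_gb >= 123] → T13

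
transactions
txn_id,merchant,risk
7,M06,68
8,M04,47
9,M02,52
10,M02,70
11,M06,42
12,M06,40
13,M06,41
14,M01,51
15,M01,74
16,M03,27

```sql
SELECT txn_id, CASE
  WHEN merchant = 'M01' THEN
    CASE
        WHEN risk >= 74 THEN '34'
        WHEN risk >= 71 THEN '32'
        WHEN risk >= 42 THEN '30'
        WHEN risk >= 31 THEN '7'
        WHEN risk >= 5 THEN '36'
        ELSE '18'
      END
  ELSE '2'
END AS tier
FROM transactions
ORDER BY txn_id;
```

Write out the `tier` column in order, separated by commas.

txn_id=7: merchant='M06' → outer ELSE → 2
txn_id=8: merchant='M04' → outer ELSE → 2
txn_id=9: merchant='M02' → outer ELSE → 2
txn_id=10: merchant='M02' → outer ELSE → 2
txn_id=11: merchant='M06' → outer ELSE → 2
txn_id=12: merchant='M06' → outer ELSE → 2
txn_id=13: merchant='M06' → outer ELSE → 2
txn_id=14: merchant='M01' → inner[risk >= 42] → 30
txn_id=15: merchant='M01' → inner[risk >= 74] → 34
txn_id=16: merchant='M03' → outer ELSE → 2

2, 2, 2, 2, 2, 2, 2, 30, 34, 2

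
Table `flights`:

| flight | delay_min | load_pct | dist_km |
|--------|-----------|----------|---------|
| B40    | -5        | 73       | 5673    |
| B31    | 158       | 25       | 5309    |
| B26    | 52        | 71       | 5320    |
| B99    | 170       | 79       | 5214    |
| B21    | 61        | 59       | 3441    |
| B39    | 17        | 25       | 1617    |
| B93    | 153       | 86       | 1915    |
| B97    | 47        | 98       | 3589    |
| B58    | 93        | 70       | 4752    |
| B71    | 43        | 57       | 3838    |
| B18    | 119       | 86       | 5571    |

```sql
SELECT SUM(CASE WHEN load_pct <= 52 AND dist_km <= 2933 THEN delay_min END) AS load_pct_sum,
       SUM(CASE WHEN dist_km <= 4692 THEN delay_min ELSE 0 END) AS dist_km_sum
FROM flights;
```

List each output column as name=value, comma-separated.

[load_pct_sum: load_pct <= 52 AND dist_km <= 2933]
flight=B40: ✗
flight=B31: ✗
flight=B26: ✗
flight=B99: ✗
flight=B21: ✗
flight=B39: ✓ → 17
flight=B93: ✗
flight=B97: ✗
flight=B58: ✗
flight=B71: ✗
flight=B18: ✗
load_pct_sum = 17
—
[dist_km_sum: dist_km <= 4692]
flight=B40: ✗
flight=B31: ✗
flight=B26: ✗
flight=B99: ✗
flight=B21: ✓ → 61
flight=B39: ✓ → 17
flight=B93: ✓ → 153
flight=B97: ✓ → 47
flight=B58: ✗
flight=B71: ✓ → 43
flight=B18: ✗
dist_km_sum = 61 + 17 + 153 + 47 + 43 = 321

load_pct_sum=17, dist_km_sum=321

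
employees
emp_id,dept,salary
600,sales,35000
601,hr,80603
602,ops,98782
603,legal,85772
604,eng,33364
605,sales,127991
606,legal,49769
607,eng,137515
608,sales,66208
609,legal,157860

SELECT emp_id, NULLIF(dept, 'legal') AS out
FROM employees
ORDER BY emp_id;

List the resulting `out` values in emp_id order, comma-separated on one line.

sales, hr, ops, NULL, eng, sales, NULL, eng, sales, NULL

emp_id=600: dept=sales vs legal: differ → sales
emp_id=601: dept=hr vs legal: differ → hr
emp_id=602: dept=ops vs legal: differ → ops
emp_id=603: dept=legal vs legal: equal → NULL
emp_id=604: dept=eng vs legal: differ → eng
emp_id=605: dept=sales vs legal: differ → sales
emp_id=606: dept=legal vs legal: equal → NULL
emp_id=607: dept=eng vs legal: differ → eng
emp_id=608: dept=sales vs legal: differ → sales
emp_id=609: dept=legal vs legal: equal → NULL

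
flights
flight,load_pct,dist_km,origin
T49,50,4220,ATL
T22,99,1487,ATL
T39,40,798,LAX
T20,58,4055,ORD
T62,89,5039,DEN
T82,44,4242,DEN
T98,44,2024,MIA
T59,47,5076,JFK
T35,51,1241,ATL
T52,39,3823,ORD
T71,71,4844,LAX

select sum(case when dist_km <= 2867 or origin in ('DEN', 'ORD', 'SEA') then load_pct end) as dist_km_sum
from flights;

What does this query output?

464

flight=T49: ✗
flight=T22: ✓ → 99
flight=T39: ✓ → 40
flight=T20: ✓ → 58
flight=T62: ✓ → 89
flight=T82: ✓ → 44
flight=T98: ✓ → 44
flight=T59: ✗
flight=T35: ✓ → 51
flight=T52: ✓ → 39
flight=T71: ✗
dist_km_sum = 99 + 40 + 58 + 89 + 44 + 44 + 51 + 39 = 464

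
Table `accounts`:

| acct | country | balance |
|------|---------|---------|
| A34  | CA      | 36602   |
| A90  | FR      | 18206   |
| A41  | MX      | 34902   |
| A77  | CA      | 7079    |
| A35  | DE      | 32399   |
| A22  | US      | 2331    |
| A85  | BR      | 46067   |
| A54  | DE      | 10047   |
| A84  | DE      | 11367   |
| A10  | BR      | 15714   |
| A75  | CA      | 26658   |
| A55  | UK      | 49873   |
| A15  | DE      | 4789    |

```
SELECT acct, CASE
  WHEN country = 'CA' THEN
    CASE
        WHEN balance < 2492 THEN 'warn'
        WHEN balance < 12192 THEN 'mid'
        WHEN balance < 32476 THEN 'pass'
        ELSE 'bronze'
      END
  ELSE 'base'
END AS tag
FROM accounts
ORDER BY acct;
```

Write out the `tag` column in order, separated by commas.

base, base, base, bronze, base, base, base, base, pass, mid, base, base, base

acct=A10: country='BR' → outer ELSE → base
acct=A15: country='DE' → outer ELSE → base
acct=A22: country='US' → outer ELSE → base
acct=A34: country='CA' → inner[ELSE] → bronze
acct=A35: country='DE' → outer ELSE → base
acct=A41: country='MX' → outer ELSE → base
acct=A54: country='DE' → outer ELSE → base
acct=A55: country='UK' → outer ELSE → base
acct=A75: country='CA' → inner[balance < 32476] → pass
acct=A77: country='CA' → inner[balance < 12192] → mid
acct=A84: country='DE' → outer ELSE → base
acct=A85: country='BR' → outer ELSE → base
acct=A90: country='FR' → outer ELSE → base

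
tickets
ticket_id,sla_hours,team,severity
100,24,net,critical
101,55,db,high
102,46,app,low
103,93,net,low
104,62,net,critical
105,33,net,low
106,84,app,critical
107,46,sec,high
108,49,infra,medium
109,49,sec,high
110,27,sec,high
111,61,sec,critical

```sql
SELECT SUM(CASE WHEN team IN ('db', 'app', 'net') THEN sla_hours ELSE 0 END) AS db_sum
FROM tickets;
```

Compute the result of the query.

397

ticket_id=100: ✓ → 24
ticket_id=101: ✓ → 55
ticket_id=102: ✓ → 46
ticket_id=103: ✓ → 93
ticket_id=104: ✓ → 62
ticket_id=105: ✓ → 33
ticket_id=106: ✓ → 84
ticket_id=107: ✗
ticket_id=108: ✗
ticket_id=109: ✗
ticket_id=110: ✗
ticket_id=111: ✗
db_sum = 24 + 55 + 46 + 93 + 62 + 33 + 84 = 397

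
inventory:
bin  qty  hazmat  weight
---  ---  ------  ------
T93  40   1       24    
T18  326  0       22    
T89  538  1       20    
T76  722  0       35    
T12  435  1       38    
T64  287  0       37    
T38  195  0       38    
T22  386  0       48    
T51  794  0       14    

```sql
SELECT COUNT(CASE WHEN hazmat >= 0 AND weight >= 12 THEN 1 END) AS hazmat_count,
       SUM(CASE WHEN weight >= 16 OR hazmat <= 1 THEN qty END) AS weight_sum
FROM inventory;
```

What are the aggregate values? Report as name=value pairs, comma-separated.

[hazmat_count: hazmat >= 0 AND weight >= 12]
bin=T93: ✓ → 1
bin=T18: ✓ → 1
bin=T89: ✓ → 1
bin=T76: ✓ → 1
bin=T12: ✓ → 1
bin=T64: ✓ → 1
bin=T38: ✓ → 1
bin=T22: ✓ → 1
bin=T51: ✓ → 1
hazmat_count = COUNT(1, 1, 1, 1, 1, 1, 1, 1, 1) = 9
—
[weight_sum: weight >= 16 OR hazmat <= 1]
bin=T93: ✓ → 40
bin=T18: ✓ → 326
bin=T89: ✓ → 538
bin=T76: ✓ → 722
bin=T12: ✓ → 435
bin=T64: ✓ → 287
bin=T38: ✓ → 195
bin=T22: ✓ → 386
bin=T51: ✓ → 794
weight_sum = 40 + 326 + 538 + 722 + 435 + 287 + 195 + 386 + 794 = 3723

hazmat_count=9, weight_sum=3723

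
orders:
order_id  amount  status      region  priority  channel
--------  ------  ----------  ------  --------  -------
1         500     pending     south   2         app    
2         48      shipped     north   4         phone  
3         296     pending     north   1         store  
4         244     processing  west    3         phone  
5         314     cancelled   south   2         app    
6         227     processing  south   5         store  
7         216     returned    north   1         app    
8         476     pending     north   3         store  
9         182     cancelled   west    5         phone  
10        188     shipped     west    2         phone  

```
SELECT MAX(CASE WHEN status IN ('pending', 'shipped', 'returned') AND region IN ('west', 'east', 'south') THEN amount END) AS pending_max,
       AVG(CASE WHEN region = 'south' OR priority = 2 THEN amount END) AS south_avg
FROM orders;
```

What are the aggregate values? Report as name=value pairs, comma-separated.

[pending_max: status IN ('pending', 'shipped', 'returned') AND region IN ('west', 'east', 'south')]
order_id=1: ✓ → 500
order_id=2: ✗
order_id=3: ✗
order_id=4: ✗
order_id=5: ✗
order_id=6: ✗
order_id=7: ✗
order_id=8: ✗
order_id=9: ✗
order_id=10: ✓ → 188
pending_max = MAX(500, 188) = 500
—
[south_avg: region = 'south' OR priority = 2]
order_id=1: ✓ → 500
order_id=2: ✗
order_id=3: ✗
order_id=4: ✗
order_id=5: ✓ → 314
order_id=6: ✓ → 227
order_id=7: ✗
order_id=8: ✗
order_id=9: ✗
order_id=10: ✓ → 188
south_avg = (500 + 314 + 227 + 188) / 4 = 307.25

pending_max=500, south_avg=307.25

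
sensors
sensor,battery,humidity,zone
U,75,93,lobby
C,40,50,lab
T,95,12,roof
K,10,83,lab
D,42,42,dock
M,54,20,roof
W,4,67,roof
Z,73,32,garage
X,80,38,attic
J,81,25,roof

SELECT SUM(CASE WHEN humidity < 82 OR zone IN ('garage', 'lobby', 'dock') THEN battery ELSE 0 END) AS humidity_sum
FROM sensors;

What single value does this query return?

sensor=U: ✓ → 75
sensor=C: ✓ → 40
sensor=T: ✓ → 95
sensor=K: ✗
sensor=D: ✓ → 42
sensor=M: ✓ → 54
sensor=W: ✓ → 4
sensor=Z: ✓ → 73
sensor=X: ✓ → 80
sensor=J: ✓ → 81
humidity_sum = 75 + 40 + 95 + 42 + 54 + 4 + 73 + 80 + 81 = 544

544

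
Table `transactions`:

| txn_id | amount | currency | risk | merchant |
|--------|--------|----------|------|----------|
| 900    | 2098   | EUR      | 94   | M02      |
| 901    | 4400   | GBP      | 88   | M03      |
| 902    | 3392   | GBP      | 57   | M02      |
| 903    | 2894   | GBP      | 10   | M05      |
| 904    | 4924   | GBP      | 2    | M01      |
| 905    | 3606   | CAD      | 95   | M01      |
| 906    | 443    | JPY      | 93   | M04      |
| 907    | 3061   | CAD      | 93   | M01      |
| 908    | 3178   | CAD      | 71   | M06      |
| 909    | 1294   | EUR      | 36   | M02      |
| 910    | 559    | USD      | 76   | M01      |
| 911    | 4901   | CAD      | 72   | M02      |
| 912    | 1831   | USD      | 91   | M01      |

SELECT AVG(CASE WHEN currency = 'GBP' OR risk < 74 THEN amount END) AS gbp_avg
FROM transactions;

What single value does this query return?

3569

txn_id=900: ✗
txn_id=901: ✓ → 4400
txn_id=902: ✓ → 3392
txn_id=903: ✓ → 2894
txn_id=904: ✓ → 4924
txn_id=905: ✗
txn_id=906: ✗
txn_id=907: ✗
txn_id=908: ✓ → 3178
txn_id=909: ✓ → 1294
txn_id=910: ✗
txn_id=911: ✓ → 4901
txn_id=912: ✗
gbp_avg = (4400 + 3392 + 2894 + 4924 + 3178 + 1294 + 4901) / 7 = 3569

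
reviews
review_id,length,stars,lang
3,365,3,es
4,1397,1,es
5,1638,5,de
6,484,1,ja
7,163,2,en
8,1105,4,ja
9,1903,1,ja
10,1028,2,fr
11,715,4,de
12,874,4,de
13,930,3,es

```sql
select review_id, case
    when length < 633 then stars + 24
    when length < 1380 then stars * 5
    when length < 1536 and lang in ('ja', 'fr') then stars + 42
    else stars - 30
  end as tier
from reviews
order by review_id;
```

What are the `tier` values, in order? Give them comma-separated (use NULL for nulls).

review_id=3: length < 633 → 27
review_id=4: ELSE → -29
review_id=5: ELSE → -25
review_id=6: length < 633 → 25
review_id=7: length < 633 → 26
review_id=8: length < 1380 → 20
review_id=9: ELSE → -29
review_id=10: length < 1380 → 10
review_id=11: length < 1380 → 20
review_id=12: length < 1380 → 20
review_id=13: length < 1380 → 15

27, -29, -25, 25, 26, 20, -29, 10, 20, 20, 15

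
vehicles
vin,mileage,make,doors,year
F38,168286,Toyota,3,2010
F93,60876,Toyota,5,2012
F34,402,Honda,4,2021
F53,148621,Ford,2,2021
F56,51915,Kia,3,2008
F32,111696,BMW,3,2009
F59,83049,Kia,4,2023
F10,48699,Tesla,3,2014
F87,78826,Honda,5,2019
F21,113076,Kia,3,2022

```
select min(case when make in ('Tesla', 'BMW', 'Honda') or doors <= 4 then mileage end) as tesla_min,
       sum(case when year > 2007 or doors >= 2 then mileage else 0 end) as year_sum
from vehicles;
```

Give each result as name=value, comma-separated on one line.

tesla_min=402, year_sum=865446

[tesla_min: make in ('Tesla', 'BMW', 'Honda') or doors <= 4]
vin=F38: ✓ → 168286
vin=F93: ✗
vin=F34: ✓ → 402
vin=F53: ✓ → 148621
vin=F56: ✓ → 51915
vin=F32: ✓ → 111696
vin=F59: ✓ → 83049
vin=F10: ✓ → 48699
vin=F87: ✓ → 78826
vin=F21: ✓ → 113076
tesla_min = MIN(168286, 402, 148621, 51915, 111696, 83049, 48699, 78826, 113076) = 402
—
[year_sum: year > 2007 or doors >= 2]
vin=F38: ✓ → 168286
vin=F93: ✓ → 60876
vin=F34: ✓ → 402
vin=F53: ✓ → 148621
vin=F56: ✓ → 51915
vin=F32: ✓ → 111696
vin=F59: ✓ → 83049
vin=F10: ✓ → 48699
vin=F87: ✓ → 78826
vin=F21: ✓ → 113076
year_sum = 168286 + 60876 + 402 + 148621 + 51915 + 111696 + 83049 + 48699 + 78826 + 113076 = 865446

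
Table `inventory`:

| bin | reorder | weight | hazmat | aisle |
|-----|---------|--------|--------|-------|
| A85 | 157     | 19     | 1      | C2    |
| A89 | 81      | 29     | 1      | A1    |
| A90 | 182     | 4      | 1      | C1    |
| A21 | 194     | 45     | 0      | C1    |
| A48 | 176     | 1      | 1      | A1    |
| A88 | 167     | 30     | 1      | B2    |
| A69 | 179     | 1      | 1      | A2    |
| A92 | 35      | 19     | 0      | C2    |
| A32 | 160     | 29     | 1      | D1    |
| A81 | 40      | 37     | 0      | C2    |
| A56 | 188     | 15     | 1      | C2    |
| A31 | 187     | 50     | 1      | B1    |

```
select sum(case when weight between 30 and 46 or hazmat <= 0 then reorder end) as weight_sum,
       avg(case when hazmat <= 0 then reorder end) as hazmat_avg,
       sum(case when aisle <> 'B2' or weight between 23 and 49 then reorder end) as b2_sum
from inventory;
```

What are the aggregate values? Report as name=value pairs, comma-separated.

weight_sum=436, hazmat_avg=89.6666666667, b2_sum=1746

[weight_sum: weight between 30 and 46 or hazmat <= 0]
bin=A85: ✗
bin=A89: ✗
bin=A90: ✗
bin=A21: ✓ → 194
bin=A48: ✗
bin=A88: ✓ → 167
bin=A69: ✗
bin=A92: ✓ → 35
bin=A32: ✗
bin=A81: ✓ → 40
bin=A56: ✗
bin=A31: ✗
weight_sum = 194 + 167 + 35 + 40 = 436
—
[hazmat_avg: hazmat <= 0]
bin=A85: ✗
bin=A89: ✗
bin=A90: ✗
bin=A21: ✓ → 194
bin=A48: ✗
bin=A88: ✗
bin=A69: ✗
bin=A92: ✓ → 35
bin=A32: ✗
bin=A81: ✓ → 40
bin=A56: ✗
bin=A31: ✗
hazmat_avg = (194 + 35 + 40) / 3 = 89.6666666667
—
[b2_sum: aisle <> 'B2' or weight between 23 and 49]
bin=A85: ✓ → 157
bin=A89: ✓ → 81
bin=A90: ✓ → 182
bin=A21: ✓ → 194
bin=A48: ✓ → 176
bin=A88: ✓ → 167
bin=A69: ✓ → 179
bin=A92: ✓ → 35
bin=A32: ✓ → 160
bin=A81: ✓ → 40
bin=A56: ✓ → 188
bin=A31: ✓ → 187
b2_sum = 157 + 81 + 182 + 194 + 176 + 167 + 179 + 35 + 160 + 40 + 188 + 187 = 1746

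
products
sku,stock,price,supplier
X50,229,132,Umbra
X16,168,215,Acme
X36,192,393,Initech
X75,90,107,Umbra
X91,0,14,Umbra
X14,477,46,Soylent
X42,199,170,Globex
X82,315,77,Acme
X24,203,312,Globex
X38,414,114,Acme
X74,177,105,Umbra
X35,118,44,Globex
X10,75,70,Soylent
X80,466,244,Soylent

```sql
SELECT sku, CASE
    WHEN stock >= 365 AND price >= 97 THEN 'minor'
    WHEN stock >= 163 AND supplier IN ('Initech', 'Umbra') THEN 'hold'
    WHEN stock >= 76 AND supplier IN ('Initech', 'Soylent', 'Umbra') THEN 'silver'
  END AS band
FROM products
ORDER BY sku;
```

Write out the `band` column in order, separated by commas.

NULL, silver, NULL, NULL, NULL, hold, minor, NULL, hold, hold, silver, minor, NULL, NULL

sku=X10: (no match → NULL) → NULL
sku=X14: stock >= 76 AND supplier IN ('Initech', 'Soylent', 'Umbra') → silver
sku=X16: (no match → NULL) → NULL
sku=X24: (no match → NULL) → NULL
sku=X35: (no match → NULL) → NULL
sku=X36: stock >= 163 AND supplier IN ('Initech', 'Umbra') → hold
sku=X38: stock >= 365 AND price >= 97 → minor
sku=X42: (no match → NULL) → NULL
sku=X50: stock >= 163 AND supplier IN ('Initech', 'Umbra') → hold
sku=X74: stock >= 163 AND supplier IN ('Initech', 'Umbra') → hold
sku=X75: stock >= 76 AND supplier IN ('Initech', 'Soylent', 'Umbra') → silver
sku=X80: stock >= 365 AND price >= 97 → minor
sku=X82: (no match → NULL) → NULL
sku=X91: (no match → NULL) → NULL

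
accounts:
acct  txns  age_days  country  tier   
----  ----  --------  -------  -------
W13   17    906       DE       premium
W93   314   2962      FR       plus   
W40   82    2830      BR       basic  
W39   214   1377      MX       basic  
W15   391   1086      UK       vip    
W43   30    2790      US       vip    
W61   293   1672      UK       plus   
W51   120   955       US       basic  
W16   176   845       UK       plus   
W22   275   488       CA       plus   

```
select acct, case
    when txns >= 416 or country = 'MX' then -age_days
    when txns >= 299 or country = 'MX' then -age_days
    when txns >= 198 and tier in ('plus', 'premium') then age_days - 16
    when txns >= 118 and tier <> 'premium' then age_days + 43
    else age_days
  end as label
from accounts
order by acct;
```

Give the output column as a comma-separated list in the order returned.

906, -1086, 888, 472, -1377, 2830, 2790, 998, 1656, -2962

acct=W13: ELSE → 906
acct=W15: txns >= 299 or country = 'MX' → -1086
acct=W16: txns >= 118 and tier <> 'premium' → 888
acct=W22: txns >= 198 and tier in ('plus', 'premium') → 472
acct=W39: txns >= 416 or country = 'MX' → -1377
acct=W40: ELSE → 2830
acct=W43: ELSE → 2790
acct=W51: txns >= 118 and tier <> 'premium' → 998
acct=W61: txns >= 198 and tier in ('plus', 'premium') → 1656
acct=W93: txns >= 299 or country = 'MX' → -2962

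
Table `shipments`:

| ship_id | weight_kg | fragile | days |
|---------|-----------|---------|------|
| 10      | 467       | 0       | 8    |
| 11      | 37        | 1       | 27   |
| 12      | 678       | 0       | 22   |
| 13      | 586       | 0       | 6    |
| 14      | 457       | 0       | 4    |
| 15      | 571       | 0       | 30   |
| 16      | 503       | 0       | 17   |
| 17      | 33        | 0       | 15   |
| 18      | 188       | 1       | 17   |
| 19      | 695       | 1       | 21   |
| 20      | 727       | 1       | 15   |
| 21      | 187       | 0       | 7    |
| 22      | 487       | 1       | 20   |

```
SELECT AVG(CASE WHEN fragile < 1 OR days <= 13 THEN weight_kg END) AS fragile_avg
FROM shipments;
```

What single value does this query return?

ship_id=10: ✓ → 467
ship_id=11: ✗
ship_id=12: ✓ → 678
ship_id=13: ✓ → 586
ship_id=14: ✓ → 457
ship_id=15: ✓ → 571
ship_id=16: ✓ → 503
ship_id=17: ✓ → 33
ship_id=18: ✗
ship_id=19: ✗
ship_id=20: ✗
ship_id=21: ✓ → 187
ship_id=22: ✗
fragile_avg = (467 + 678 + 586 + 457 + 571 + 503 + 33 + 187) / 8 = 435.25

435.25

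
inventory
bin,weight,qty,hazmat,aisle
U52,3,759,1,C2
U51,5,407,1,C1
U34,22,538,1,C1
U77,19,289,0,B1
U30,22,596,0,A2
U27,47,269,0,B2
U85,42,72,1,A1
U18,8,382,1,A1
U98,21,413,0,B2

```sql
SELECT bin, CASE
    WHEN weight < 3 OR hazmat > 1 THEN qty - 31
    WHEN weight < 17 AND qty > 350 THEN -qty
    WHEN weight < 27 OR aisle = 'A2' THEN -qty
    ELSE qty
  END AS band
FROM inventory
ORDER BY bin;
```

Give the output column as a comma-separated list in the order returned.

-382, 269, -596, -538, -407, -759, -289, 72, -413

bin=U18: weight < 17 AND qty > 350 → -382
bin=U27: ELSE → 269
bin=U30: weight < 27 OR aisle = 'A2' → -596
bin=U34: weight < 27 OR aisle = 'A2' → -538
bin=U51: weight < 17 AND qty > 350 → -407
bin=U52: weight < 17 AND qty > 350 → -759
bin=U77: weight < 27 OR aisle = 'A2' → -289
bin=U85: ELSE → 72
bin=U98: weight < 27 OR aisle = 'A2' → -413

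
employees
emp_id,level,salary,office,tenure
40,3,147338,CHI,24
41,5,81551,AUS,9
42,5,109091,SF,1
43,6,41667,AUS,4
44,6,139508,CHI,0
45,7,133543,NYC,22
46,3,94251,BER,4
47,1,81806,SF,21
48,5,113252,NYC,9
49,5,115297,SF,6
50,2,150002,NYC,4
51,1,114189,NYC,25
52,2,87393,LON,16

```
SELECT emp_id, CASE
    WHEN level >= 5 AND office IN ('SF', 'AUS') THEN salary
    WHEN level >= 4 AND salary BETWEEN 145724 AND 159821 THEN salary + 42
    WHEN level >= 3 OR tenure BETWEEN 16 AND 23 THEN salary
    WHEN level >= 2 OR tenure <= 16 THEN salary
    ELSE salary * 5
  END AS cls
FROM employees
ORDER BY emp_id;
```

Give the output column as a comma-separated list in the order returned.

emp_id=40: level >= 3 OR tenure BETWEEN 16 AND 23 → 147338
emp_id=41: level >= 5 AND office IN ('SF', 'AUS') → 81551
emp_id=42: level >= 5 AND office IN ('SF', 'AUS') → 109091
emp_id=43: level >= 5 AND office IN ('SF', 'AUS') → 41667
emp_id=44: level >= 3 OR tenure BETWEEN 16 AND 23 → 139508
emp_id=45: level >= 3 OR tenure BETWEEN 16 AND 23 → 133543
emp_id=46: level >= 3 OR tenure BETWEEN 16 AND 23 → 94251
emp_id=47: level >= 3 OR tenure BETWEEN 16 AND 23 → 81806
emp_id=48: level >= 3 OR tenure BETWEEN 16 AND 23 → 113252
emp_id=49: level >= 5 AND office IN ('SF', 'AUS') → 115297
emp_id=50: level >= 2 OR tenure <= 16 → 150002
emp_id=51: ELSE → 570945
emp_id=52: level >= 3 OR tenure BETWEEN 16 AND 23 → 87393

147338, 81551, 109091, 41667, 139508, 133543, 94251, 81806, 113252, 115297, 150002, 570945, 87393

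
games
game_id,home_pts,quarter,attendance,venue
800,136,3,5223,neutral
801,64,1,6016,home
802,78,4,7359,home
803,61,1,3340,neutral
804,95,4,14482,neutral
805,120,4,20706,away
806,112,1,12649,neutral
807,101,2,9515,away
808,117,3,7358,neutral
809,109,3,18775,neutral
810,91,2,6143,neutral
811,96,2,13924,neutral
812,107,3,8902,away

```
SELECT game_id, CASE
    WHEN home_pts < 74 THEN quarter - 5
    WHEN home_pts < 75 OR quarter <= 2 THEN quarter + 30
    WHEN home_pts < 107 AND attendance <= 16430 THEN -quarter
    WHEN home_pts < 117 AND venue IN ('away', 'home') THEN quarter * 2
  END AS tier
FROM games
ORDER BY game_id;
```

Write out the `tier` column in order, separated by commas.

NULL, -4, -4, -4, -4, NULL, 31, 32, NULL, NULL, 32, 32, 6

game_id=800: (no match → NULL) → NULL
game_id=801: home_pts < 74 → -4
game_id=802: home_pts < 107 AND attendance <= 16430 → -4
game_id=803: home_pts < 74 → -4
game_id=804: home_pts < 107 AND attendance <= 16430 → -4
game_id=805: (no match → NULL) → NULL
game_id=806: home_pts < 75 OR quarter <= 2 → 31
game_id=807: home_pts < 75 OR quarter <= 2 → 32
game_id=808: (no match → NULL) → NULL
game_id=809: (no match → NULL) → NULL
game_id=810: home_pts < 75 OR quarter <= 2 → 32
game_id=811: home_pts < 75 OR quarter <= 2 → 32
game_id=812: home_pts < 117 AND venue IN ('away', 'home') → 6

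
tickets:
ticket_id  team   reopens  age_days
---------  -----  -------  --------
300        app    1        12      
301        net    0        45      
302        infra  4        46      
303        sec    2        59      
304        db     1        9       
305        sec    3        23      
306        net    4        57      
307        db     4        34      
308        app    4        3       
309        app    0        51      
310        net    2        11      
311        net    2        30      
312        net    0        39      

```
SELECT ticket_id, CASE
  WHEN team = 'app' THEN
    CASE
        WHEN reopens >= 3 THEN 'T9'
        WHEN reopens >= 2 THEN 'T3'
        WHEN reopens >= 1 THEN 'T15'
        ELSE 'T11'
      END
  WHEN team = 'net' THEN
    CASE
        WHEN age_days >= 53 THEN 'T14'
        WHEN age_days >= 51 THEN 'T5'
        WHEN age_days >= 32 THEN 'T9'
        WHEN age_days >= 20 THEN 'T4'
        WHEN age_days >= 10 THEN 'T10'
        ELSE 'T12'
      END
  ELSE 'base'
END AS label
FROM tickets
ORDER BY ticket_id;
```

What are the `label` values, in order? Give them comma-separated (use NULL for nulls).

ticket_id=300: team='app' → inner[reopens >= 1] → T15
ticket_id=301: team='net' → inner[age_days >= 32] → T9
ticket_id=302: team='infra' → outer ELSE → base
ticket_id=303: team='sec' → outer ELSE → base
ticket_id=304: team='db' → outer ELSE → base
ticket_id=305: team='sec' → outer ELSE → base
ticket_id=306: team='net' → inner[age_days >= 53] → T14
ticket_id=307: team='db' → outer ELSE → base
ticket_id=308: team='app' → inner[reopens >= 3] → T9
ticket_id=309: team='app' → inner[ELSE] → T11
ticket_id=310: team='net' → inner[age_days >= 10] → T10
ticket_id=311: team='net' → inner[age_days >= 20] → T4
ticket_id=312: team='net' → inner[age_days >= 32] → T9

T15, T9, base, base, base, base, T14, base, T9, T11, T10, T4, T9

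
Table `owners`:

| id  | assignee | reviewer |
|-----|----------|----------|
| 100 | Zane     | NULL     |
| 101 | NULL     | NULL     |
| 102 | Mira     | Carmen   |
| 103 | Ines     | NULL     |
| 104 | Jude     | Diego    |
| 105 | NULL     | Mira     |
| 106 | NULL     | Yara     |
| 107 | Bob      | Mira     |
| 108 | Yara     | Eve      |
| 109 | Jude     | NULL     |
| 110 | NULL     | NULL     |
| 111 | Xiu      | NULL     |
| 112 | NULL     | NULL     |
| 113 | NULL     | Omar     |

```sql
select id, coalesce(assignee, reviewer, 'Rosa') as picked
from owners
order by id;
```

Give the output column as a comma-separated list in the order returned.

Zane, Rosa, Mira, Ines, Jude, Mira, Yara, Bob, Yara, Jude, Rosa, Xiu, Rosa, Omar

id=100: assignee=Zane → Zane
id=101: assignee=NULL, reviewer=NULL, → literal Rosa → Rosa
id=102: assignee=Mira → Mira
id=103: assignee=Ines → Ines
id=104: assignee=Jude → Jude
id=105: assignee=NULL, reviewer=Mira → Mira
id=106: assignee=NULL, reviewer=Yara → Yara
id=107: assignee=Bob → Bob
id=108: assignee=Yara → Yara
id=109: assignee=Jude → Jude
id=110: assignee=NULL, reviewer=NULL, → literal Rosa → Rosa
id=111: assignee=Xiu → Xiu
id=112: assignee=NULL, reviewer=NULL, → literal Rosa → Rosa
id=113: assignee=NULL, reviewer=Omar → Omar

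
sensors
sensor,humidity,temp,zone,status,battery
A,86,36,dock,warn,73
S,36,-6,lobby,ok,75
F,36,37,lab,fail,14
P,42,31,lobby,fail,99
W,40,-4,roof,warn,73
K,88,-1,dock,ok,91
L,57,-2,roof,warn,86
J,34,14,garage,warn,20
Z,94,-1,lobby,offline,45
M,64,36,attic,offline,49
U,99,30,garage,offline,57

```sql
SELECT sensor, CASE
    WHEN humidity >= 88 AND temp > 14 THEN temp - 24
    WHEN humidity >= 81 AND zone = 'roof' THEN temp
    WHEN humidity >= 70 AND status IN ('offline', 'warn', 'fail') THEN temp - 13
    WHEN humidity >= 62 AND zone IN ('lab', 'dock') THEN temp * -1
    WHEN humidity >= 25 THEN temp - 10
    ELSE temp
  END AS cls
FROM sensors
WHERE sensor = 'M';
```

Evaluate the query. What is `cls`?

26

sensor = M: humidity=64, temp=36, zone=attic, status=offline, battery=49.
humidity >= 88 AND temp > 14 → false
humidity >= 81 AND zone = 'roof' → false
humidity >= 70 AND status IN ('offline', 'warn', 'fail') → false
humidity >= 62 AND zone IN ('lab', 'dock') → false
humidity >= 25 → true → 26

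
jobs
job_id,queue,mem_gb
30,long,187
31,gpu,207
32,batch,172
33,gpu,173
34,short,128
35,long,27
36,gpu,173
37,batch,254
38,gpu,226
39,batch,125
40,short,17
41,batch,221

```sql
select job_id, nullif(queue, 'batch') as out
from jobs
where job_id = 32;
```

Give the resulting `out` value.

NULL

job_id = 32: queue=batch, mem_gb=172.
queue=batch vs batch: equal → NULL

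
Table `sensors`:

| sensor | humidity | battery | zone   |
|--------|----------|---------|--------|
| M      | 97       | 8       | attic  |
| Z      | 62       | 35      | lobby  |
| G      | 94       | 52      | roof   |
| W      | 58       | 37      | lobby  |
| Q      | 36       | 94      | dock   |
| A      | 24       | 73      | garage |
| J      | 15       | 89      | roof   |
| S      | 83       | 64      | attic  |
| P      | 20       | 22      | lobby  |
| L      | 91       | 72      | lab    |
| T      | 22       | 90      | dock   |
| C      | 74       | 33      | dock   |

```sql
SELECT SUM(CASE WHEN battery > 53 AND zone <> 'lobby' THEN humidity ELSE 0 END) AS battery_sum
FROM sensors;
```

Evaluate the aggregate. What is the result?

sensor=M: ✗
sensor=Z: ✗
sensor=G: ✗
sensor=W: ✗
sensor=Q: ✓ → 36
sensor=A: ✓ → 24
sensor=J: ✓ → 15
sensor=S: ✓ → 83
sensor=P: ✗
sensor=L: ✓ → 91
sensor=T: ✓ → 22
sensor=C: ✗
battery_sum = 36 + 24 + 15 + 83 + 91 + 22 = 271

271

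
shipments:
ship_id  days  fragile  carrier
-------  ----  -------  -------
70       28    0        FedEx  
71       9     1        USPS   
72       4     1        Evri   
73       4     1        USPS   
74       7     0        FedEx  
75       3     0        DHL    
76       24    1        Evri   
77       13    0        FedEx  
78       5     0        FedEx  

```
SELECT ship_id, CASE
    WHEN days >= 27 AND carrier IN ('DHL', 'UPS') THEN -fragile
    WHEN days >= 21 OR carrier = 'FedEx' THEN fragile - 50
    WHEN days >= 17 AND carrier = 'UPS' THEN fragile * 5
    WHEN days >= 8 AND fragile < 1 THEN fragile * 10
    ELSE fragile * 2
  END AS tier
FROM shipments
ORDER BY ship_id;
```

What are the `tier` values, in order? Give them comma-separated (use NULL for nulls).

ship_id=70: days >= 21 OR carrier = 'FedEx' → -50
ship_id=71: ELSE → 2
ship_id=72: ELSE → 2
ship_id=73: ELSE → 2
ship_id=74: days >= 21 OR carrier = 'FedEx' → -50
ship_id=75: ELSE → 0
ship_id=76: days >= 21 OR carrier = 'FedEx' → -49
ship_id=77: days >= 21 OR carrier = 'FedEx' → -50
ship_id=78: days >= 21 OR carrier = 'FedEx' → -50

-50, 2, 2, 2, -50, 0, -49, -50, -50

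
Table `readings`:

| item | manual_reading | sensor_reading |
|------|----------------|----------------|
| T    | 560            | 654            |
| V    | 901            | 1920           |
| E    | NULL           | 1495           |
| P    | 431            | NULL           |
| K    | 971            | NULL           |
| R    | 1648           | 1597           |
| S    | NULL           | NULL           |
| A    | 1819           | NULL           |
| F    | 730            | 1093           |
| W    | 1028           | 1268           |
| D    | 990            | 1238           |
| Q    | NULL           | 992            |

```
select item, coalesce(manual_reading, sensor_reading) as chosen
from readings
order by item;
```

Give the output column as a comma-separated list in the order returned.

1819, 990, 1495, 730, 971, 431, 992, 1648, NULL, 560, 901, 1028

item=A: manual_reading=1819 → 1819
item=D: manual_reading=990 → 990
item=E: manual_reading=NULL, sensor_reading=1495 → 1495
item=F: manual_reading=730 → 730
item=K: manual_reading=971 → 971
item=P: manual_reading=431 → 431
item=Q: manual_reading=NULL, sensor_reading=992 → 992
item=R: manual_reading=1648 → 1648
item=S: manual_reading=NULL, sensor_reading=NULL (all NULL) → NULL
item=T: manual_reading=560 → 560
item=V: manual_reading=901 → 901
item=W: manual_reading=1028 → 1028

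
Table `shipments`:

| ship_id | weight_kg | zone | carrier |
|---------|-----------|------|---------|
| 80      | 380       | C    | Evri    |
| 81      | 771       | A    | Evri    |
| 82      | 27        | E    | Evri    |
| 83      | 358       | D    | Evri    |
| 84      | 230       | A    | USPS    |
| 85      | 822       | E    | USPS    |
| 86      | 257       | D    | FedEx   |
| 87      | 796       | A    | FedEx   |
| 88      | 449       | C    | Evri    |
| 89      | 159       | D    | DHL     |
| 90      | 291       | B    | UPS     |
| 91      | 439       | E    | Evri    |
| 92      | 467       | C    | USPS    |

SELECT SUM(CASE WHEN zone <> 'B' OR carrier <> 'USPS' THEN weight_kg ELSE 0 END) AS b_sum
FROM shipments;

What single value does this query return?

ship_id=80: ✓ → 380
ship_id=81: ✓ → 771
ship_id=82: ✓ → 27
ship_id=83: ✓ → 358
ship_id=84: ✓ → 230
ship_id=85: ✓ → 822
ship_id=86: ✓ → 257
ship_id=87: ✓ → 796
ship_id=88: ✓ → 449
ship_id=89: ✓ → 159
ship_id=90: ✓ → 291
ship_id=91: ✓ → 439
ship_id=92: ✓ → 467
b_sum = 380 + 771 + 27 + 358 + 230 + 822 + 257 + 796 + 449 + 159 + 291 + 439 + 467 = 5446

5446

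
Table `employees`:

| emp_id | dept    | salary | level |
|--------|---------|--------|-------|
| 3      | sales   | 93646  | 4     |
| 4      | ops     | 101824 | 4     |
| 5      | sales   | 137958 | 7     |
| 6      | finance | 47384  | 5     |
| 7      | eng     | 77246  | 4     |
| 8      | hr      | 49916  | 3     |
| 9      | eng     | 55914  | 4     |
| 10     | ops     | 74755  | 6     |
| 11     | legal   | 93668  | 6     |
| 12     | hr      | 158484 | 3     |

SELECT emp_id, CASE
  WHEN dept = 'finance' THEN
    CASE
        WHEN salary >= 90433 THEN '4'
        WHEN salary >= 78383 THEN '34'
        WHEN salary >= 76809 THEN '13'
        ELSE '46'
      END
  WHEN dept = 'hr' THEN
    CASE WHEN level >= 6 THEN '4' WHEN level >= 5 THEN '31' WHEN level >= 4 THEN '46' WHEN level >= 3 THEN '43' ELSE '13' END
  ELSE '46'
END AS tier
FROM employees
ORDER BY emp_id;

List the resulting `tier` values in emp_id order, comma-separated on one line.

46, 46, 46, 46, 46, 43, 46, 46, 46, 43

emp_id=3: dept='sales' → outer ELSE → 46
emp_id=4: dept='ops' → outer ELSE → 46
emp_id=5: dept='sales' → outer ELSE → 46
emp_id=6: dept='finance' → inner[ELSE] → 46
emp_id=7: dept='eng' → outer ELSE → 46
emp_id=8: dept='hr' → inner[level >= 3] → 43
emp_id=9: dept='eng' → outer ELSE → 46
emp_id=10: dept='ops' → outer ELSE → 46
emp_id=11: dept='legal' → outer ELSE → 46
emp_id=12: dept='hr' → inner[level >= 3] → 43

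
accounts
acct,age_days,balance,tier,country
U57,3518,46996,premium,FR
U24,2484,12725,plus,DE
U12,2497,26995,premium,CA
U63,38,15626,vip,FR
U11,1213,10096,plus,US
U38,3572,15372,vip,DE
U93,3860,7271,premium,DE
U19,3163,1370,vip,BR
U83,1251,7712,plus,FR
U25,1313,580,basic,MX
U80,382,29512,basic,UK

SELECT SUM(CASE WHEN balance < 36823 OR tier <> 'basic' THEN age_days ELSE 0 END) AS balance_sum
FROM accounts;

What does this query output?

23291

acct=U57: ✓ → 3518
acct=U24: ✓ → 2484
acct=U12: ✓ → 2497
acct=U63: ✓ → 38
acct=U11: ✓ → 1213
acct=U38: ✓ → 3572
acct=U93: ✓ → 3860
acct=U19: ✓ → 3163
acct=U83: ✓ → 1251
acct=U25: ✓ → 1313
acct=U80: ✓ → 382
balance_sum = 3518 + 2484 + 2497 + 38 + 1213 + 3572 + 3860 + 3163 + 1251 + 1313 + 382 = 23291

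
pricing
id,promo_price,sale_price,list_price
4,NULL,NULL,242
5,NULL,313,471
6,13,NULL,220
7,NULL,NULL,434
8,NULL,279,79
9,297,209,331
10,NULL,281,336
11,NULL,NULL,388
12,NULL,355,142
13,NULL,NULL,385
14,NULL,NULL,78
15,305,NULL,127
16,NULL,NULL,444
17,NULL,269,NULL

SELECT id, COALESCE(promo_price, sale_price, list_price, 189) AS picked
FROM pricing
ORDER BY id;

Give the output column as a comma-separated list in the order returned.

242, 313, 13, 434, 279, 297, 281, 388, 355, 385, 78, 305, 444, 269

id=4: promo_price=NULL, sale_price=NULL, list_price=242 → 242
id=5: promo_price=NULL, sale_price=313 → 313
id=6: promo_price=13 → 13
id=7: promo_price=NULL, sale_price=NULL, list_price=434 → 434
id=8: promo_price=NULL, sale_price=279 → 279
id=9: promo_price=297 → 297
id=10: promo_price=NULL, sale_price=281 → 281
id=11: promo_price=NULL, sale_price=NULL, list_price=388 → 388
id=12: promo_price=NULL, sale_price=355 → 355
id=13: promo_price=NULL, sale_price=NULL, list_price=385 → 385
id=14: promo_price=NULL, sale_price=NULL, list_price=78 → 78
id=15: promo_price=305 → 305
id=16: promo_price=NULL, sale_price=NULL, list_price=444 → 444
id=17: promo_price=NULL, sale_price=269 → 269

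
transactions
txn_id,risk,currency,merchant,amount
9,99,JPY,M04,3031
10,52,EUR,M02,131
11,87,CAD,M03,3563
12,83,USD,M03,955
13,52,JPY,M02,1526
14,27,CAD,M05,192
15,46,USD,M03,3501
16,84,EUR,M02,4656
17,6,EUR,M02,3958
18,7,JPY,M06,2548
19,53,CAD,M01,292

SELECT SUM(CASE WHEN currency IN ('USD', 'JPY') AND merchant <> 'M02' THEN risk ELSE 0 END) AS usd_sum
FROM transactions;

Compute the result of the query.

txn_id=9: ✓ → 99
txn_id=10: ✗
txn_id=11: ✗
txn_id=12: ✓ → 83
txn_id=13: ✗
txn_id=14: ✗
txn_id=15: ✓ → 46
txn_id=16: ✗
txn_id=17: ✗
txn_id=18: ✓ → 7
txn_id=19: ✗
usd_sum = 99 + 83 + 46 + 7 = 235

235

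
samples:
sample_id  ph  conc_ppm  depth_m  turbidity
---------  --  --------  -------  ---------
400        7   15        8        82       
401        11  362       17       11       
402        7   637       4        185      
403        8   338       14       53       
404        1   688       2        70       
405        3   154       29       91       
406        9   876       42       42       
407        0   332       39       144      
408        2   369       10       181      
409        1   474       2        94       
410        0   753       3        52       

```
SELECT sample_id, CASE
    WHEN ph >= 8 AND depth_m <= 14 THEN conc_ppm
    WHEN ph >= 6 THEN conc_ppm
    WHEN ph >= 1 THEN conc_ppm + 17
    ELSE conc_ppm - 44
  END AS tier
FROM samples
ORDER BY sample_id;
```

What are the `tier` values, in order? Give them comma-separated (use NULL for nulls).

15, 362, 637, 338, 705, 171, 876, 288, 386, 491, 709

sample_id=400: ph >= 6 → 15
sample_id=401: ph >= 6 → 362
sample_id=402: ph >= 6 → 637
sample_id=403: ph >= 8 AND depth_m <= 14 → 338
sample_id=404: ph >= 1 → 705
sample_id=405: ph >= 1 → 171
sample_id=406: ph >= 6 → 876
sample_id=407: ELSE → 288
sample_id=408: ph >= 1 → 386
sample_id=409: ph >= 1 → 491
sample_id=410: ELSE → 709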